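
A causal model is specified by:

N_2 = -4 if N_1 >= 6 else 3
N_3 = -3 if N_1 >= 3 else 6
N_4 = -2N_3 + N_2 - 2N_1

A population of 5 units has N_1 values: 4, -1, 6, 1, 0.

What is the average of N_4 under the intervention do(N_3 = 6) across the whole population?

-14.4

Under do(N_3=6), N_3's equation is replaced by N_3=6 for every unit. Per-unit N_4: -17, -7, -28, -11, -9. Mean = -14.4.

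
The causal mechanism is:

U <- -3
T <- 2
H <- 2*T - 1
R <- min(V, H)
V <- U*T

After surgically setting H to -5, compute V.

The intervention breaks the incoming arrows to H: H <- 2*T - 1 no longer applies, and H = -5.
V is not downstream of the intervention, so its value is determined by the original equations.
V = U*T  [with U=-3, T=2]  = -6

-6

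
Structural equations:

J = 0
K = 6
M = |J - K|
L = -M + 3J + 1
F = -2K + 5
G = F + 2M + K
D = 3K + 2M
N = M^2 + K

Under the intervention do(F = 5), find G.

23

The intervention breaks the incoming arrows to F: F = -2K + 5 no longer applies, and F = 5.
M = |J - K|  [with J=0, K=6]  = 6
G = F + 2M + K  [with F=5, M=6, K=6]  = 23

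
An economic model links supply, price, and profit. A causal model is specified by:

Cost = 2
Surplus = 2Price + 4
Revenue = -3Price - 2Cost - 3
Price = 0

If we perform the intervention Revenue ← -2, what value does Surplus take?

4

The intervention breaks the incoming arrows to Revenue: Revenue = -3Price - 2Cost - 3 no longer applies, and Revenue = -2.
Surplus is not downstream of the intervention, so its value is determined by the original equations.
Surplus = 2Price + 4  [with Price=0]  = 4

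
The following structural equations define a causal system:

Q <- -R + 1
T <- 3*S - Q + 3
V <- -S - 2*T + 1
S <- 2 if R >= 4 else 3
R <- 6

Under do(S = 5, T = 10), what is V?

-24

Setting S = 5, T = 10 by intervention discards those variables' equations.
V = -S - 2*T + 1  [with S=5, T=10]  = -24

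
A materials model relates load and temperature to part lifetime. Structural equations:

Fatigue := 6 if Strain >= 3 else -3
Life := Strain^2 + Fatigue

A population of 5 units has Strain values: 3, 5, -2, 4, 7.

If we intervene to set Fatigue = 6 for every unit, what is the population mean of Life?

26.6

Every unit gets Fatigue=6 under the intervention. Life values become 15, 31, 10, 22, 55; E[Life|do(Fatigue=6)] = 26.6.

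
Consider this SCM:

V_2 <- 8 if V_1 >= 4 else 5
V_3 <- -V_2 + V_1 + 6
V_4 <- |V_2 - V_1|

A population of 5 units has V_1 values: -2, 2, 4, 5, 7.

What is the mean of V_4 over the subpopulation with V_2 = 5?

Observing V_2=5 restricts to units where V_2's equation naturally yields 5: V_1 ∈ {-2, 2}. In that subpopulation V_4 = 7, 3, mean 5.

5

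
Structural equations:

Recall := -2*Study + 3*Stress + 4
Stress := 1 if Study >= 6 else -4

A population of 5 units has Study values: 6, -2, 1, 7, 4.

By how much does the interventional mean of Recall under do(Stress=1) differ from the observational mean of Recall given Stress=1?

6.6

Under do(Stress=1), Stress's equation is replaced by Stress=1 for every unit. Per-unit Recall: -5, 11, 5, -7, -1. Mean = 0.6.
E[Recall|Stress=1] averages over only the 2 units with Stress=1 (Study = 6, 7): Recall = -5, -7, mean -6.
Difference = 0.6 − (-6) = 6.6.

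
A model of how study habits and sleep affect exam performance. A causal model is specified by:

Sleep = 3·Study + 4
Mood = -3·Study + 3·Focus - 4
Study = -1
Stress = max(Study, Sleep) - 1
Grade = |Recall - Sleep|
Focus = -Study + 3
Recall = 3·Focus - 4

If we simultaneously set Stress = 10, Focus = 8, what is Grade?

Under do(Stress = 10, Focus = 8), each intervened variable's structural equation is replaced by its fixed value.
Sleep = 3·Study + 4  [with Study=-1]  = 1
Recall = 3·Focus - 4  [with Focus=8]  = 20
Grade = |Recall - Sleep|  [with Recall=20, Sleep=1]  = 19

19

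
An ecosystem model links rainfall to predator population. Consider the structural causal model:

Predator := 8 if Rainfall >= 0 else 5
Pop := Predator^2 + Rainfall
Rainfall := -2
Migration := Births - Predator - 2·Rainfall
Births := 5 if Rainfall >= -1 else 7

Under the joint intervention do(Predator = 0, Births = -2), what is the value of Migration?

2

Setting Predator = 0, Births = -2 by intervention discards those variables' equations.
Migration = Births - Predator - 2·Rainfall  [with Births=-2, Predator=0, Rainfall=-2]  = 2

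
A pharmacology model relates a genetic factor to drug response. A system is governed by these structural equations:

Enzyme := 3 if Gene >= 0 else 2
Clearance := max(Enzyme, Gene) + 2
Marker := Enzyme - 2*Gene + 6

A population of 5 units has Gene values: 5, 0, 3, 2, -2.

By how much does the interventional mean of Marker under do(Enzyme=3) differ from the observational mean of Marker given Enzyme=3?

The intervention sets Enzyme=3 in all 5 units regardless of Gene. Recomputing Marker per unit gives -1, 9, 3, 5, 13; average 5.8.
Conditioning on Enzyme=3 selects the 4 unit(s) with Gene ∈ {5, 0, 3, 2}. Their Marker values: -1, 9, 3, 5. Mean = 4.
Difference = 5.8 − 4 = 1.8.

1.8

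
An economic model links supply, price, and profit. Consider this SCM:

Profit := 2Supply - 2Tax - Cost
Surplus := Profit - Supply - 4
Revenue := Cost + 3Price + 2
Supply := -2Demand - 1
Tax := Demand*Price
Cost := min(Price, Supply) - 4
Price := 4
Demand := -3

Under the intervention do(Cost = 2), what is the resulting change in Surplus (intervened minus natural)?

do(Cost=2) replaces the equation Cost := min(Price, Supply) - 4 with the constant Cost = 2.
Supply = -2Demand - 1  [with Demand=-3]  = 5
Tax = Demand*Price  [with Demand=-3, Price=4]  = -12
Profit = 2Supply - 2Tax - Cost  [with Supply=5, Tax=-12, Cost=2]  = 32
Surplus = Profit - Supply - 4  [with Profit=32, Supply=5]  = 23
Without intervention: Supply = -2Demand - 1  [with Demand=-3]  = 5; Cost = min(Price, Supply) - 4  [with Price=4, Supply=5]  = 0; Tax = Demand*Price  [with Demand=-3, Price=4]  = -12; Profit = 2Supply - 2Tax - Cost  [with Supply=5, Tax=-12, Cost=0]  = 34; Surplus = Profit - Supply - 4  [with Profit=34, Supply=5]  = 25.
Change = 23 − 25 = -2.

-2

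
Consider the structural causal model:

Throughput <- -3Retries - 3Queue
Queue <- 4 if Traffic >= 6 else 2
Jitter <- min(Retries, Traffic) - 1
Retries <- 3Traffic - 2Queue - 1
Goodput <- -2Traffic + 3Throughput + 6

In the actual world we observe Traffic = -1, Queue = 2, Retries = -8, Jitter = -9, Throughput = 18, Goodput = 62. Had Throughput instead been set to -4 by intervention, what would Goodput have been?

-4

The intervention breaks the incoming arrows to Throughput: Throughput <- -3Retries - 3Queue no longer applies, and Throughput = -4.
Goodput = -2Traffic + 3Throughput + 6  [with Traffic=-1, Throughput=-4]  = -4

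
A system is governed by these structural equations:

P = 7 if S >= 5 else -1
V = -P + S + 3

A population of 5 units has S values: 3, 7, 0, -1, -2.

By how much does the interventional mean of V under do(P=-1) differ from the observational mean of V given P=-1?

1.4

Every unit gets P=-1 under the intervention. V values become 7, 11, 4, 3, 2; E[V|do(P=-1)] = 5.4.
Conditioning on P=-1 selects the 4 unit(s) with S ∈ {3, 0, -1, -2}. Their V values: 7, 4, 3, 2. Mean = 4.
Difference = 5.4 − 4 = 1.4.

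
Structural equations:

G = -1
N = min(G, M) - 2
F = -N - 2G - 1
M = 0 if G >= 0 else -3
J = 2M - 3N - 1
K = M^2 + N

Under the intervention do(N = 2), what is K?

11

do(N=2) replaces the equation N = min(G, M) - 2 with the constant N = 2.
M = 0 if G >= 0 else -3  [with G=-1]  = -3
K = M^2 + N  [with M=-3, N=2]  = 11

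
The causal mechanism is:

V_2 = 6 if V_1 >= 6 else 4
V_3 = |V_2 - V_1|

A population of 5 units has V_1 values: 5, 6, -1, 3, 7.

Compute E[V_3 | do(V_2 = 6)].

The intervention sets V_2=6 in all 5 units regardless of V_1. Recomputing V_3 per unit gives 1, 0, 7, 3, 1; average 2.4.

2.4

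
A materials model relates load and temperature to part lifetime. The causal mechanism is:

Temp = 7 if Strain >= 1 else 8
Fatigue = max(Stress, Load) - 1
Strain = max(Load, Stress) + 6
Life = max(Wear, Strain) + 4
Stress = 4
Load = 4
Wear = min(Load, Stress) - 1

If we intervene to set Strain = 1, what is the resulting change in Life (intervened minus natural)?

-7

The intervention breaks the incoming arrows to Strain: Strain = max(Load, Stress) + 6 no longer applies, and Strain = 1.
Wear = min(Load, Stress) - 1  [with Load=4, Stress=4]  = 3
Life = max(Wear, Strain) + 4  [with Wear=3, Strain=1]  = 7
Without intervention: Strain = max(Load, Stress) + 6  [with Load=4, Stress=4]  = 10; Wear = min(Load, Stress) - 1  [with Load=4, Stress=4]  = 3; Life = max(Wear, Strain) + 4  [with Wear=3, Strain=10]  = 14.
Change = 7 − 14 = -7.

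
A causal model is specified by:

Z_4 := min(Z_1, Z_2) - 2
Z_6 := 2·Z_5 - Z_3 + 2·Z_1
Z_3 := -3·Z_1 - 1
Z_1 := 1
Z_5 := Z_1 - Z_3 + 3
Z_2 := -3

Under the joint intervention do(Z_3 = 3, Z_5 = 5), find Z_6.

9

Setting Z_3 = 3, Z_5 = 5 by intervention discards those variables' equations.
Z_6 = 2·Z_5 - Z_3 + 2·Z_1  [with Z_5=5, Z_3=3, Z_1=1]  = 9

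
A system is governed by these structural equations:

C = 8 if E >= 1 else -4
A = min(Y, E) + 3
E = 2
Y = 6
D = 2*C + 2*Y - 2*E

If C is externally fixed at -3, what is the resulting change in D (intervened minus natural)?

Intervening sets C = -3 and removes its equation (C = 8 if E >= 1 else -4).
D = 2*C + 2*Y - 2*E  [with C=-3, Y=6, E=2]  = 2
Without intervention: C = 8 if E >= 1 else -4  [with E=2]  = 8; D = 2*C + 2*Y - 2*E  [with C=8, Y=6, E=2]  = 24.
Change = 2 − 24 = -22.

-22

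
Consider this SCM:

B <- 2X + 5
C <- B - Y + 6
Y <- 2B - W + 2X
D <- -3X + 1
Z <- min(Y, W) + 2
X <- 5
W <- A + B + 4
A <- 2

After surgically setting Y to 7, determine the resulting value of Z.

9

Under do(Y=7), the mechanism Y <- 2B - W + 2X is discarded; Y is fixed at 7.
B = 2X + 5  [with X=5]  = 15
W = A + B + 4  [with A=2, B=15]  = 21
Z = min(Y, W) + 2  [with Y=7, W=21]  = 9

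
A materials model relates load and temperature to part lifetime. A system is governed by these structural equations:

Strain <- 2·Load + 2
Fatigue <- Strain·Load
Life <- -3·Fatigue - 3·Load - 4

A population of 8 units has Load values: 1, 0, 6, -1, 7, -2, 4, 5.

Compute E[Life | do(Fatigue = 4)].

The intervention sets Fatigue=4 in all 8 units regardless of Load. Recomputing Life per unit gives -19, -16, -34, -13, -37, -10, -28, -31; average -23.5.

-23.5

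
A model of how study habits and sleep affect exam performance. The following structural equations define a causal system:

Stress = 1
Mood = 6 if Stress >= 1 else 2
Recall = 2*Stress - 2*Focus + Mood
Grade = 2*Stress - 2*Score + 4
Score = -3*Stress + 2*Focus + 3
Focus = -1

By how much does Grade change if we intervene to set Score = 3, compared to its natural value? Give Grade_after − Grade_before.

-10

The intervention breaks the incoming arrows to Score: Score = -3*Stress + 2*Focus + 3 no longer applies, and Score = 3.
Grade = 2*Stress - 2*Score + 4  [with Stress=1, Score=3]  = 0
Without intervention: Score = -3*Stress + 2*Focus + 3  [with Stress=1, Focus=-1]  = -2; Grade = 2*Stress - 2*Score + 4  [with Stress=1, Score=-2]  = 10.
Change = 0 − 10 = -10.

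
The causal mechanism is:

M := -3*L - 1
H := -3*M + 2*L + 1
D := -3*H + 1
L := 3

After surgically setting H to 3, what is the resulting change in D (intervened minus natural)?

The intervention breaks the incoming arrows to H: H := -3*M + 2*L + 1 no longer applies, and H = 3.
D = -3*H + 1  [with H=3]  = -8
Without intervention: M = -3*L - 1  [with L=3]  = -10; H = -3*M + 2*L + 1  [with M=-10, L=3]  = 37; D = -3*H + 1  [with H=37]  = -110.
Change = -8 − (-110) = 102.

102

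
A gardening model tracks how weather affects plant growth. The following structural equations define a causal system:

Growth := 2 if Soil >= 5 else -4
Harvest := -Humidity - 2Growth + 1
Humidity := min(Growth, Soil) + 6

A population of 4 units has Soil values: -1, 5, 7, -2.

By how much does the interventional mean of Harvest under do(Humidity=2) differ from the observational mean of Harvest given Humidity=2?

-6

do(Humidity=2) breaks Humidity's dependence on Soil. With Humidity=2 fixed, Harvest across the units is 7, -5, -5, 7, mean 1.
E[Harvest|Humidity=2] averages over only the 2 units with Humidity=2 (Soil = -1, -2): Harvest = 7, 7, mean 7.
Difference = 1 − 7 = -6.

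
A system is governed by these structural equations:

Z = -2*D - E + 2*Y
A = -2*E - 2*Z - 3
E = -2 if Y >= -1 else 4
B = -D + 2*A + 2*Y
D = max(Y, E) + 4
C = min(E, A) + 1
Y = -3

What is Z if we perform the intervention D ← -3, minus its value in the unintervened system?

22

The intervention breaks the incoming arrows to D: D = max(Y, E) + 4 no longer applies, and D = -3.
E = -2 if Y >= -1 else 4  [with Y=-3]  = 4
Z = -2*D - E + 2*Y  [with D=-3, E=4, Y=-3]  = -4
Without intervention: E = -2 if Y >= -1 else 4  [with Y=-3]  = 4; D = max(Y, E) + 4  [with Y=-3, E=4]  = 8; Z = -2*D - E + 2*Y  [with D=8, E=4, Y=-3]  = -26.
Change = -4 − (-26) = 22.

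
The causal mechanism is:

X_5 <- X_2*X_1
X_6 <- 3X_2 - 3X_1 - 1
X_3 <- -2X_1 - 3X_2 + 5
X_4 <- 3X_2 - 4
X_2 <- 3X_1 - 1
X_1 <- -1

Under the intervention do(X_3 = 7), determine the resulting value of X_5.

do(X_3=7) replaces the equation X_3 <- -2X_1 - 3X_2 + 5 with the constant X_3 = 7.
X_5 is not downstream of the intervention, so its value is determined by the original equations.
X_2 = 3X_1 - 1  [with X_1=-1]  = -4
X_5 = X_2*X_1  [with X_2=-4, X_1=-1]  = 4

4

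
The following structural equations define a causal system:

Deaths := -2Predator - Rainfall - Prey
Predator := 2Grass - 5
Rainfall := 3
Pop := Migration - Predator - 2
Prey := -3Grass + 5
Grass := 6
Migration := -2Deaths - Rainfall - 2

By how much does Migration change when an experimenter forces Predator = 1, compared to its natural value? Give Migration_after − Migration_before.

-24

Under do(Predator=1), the mechanism Predator := 2Grass - 5 is discarded; Predator is fixed at 1.
Prey = -3Grass + 5  [with Grass=6]  = -13
Deaths = -2Predator - Rainfall - Prey  [with Predator=1, Rainfall=3, Prey=-13]  = 8
Migration = -2Deaths - Rainfall - 2  [with Deaths=8, Rainfall=3]  = -21
Without intervention: Prey = -3Grass + 5  [with Grass=6]  = -13; Predator = 2Grass - 5  [with Grass=6]  = 7; Deaths = -2Predator - Rainfall - Prey  [with Predator=7, Rainfall=3, Prey=-13]  = -4; Migration = -2Deaths - Rainfall - 2  [with Deaths=-4, Rainfall=3]  = 3.
Change = -21 − 3 = -24.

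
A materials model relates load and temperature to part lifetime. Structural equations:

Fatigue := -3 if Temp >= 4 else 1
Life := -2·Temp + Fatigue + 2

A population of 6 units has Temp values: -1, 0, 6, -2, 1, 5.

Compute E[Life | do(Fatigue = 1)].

0

Every unit gets Fatigue=1 under the intervention. Life values become 5, 3, -9, 7, 1, -7; E[Life|do(Fatigue=1)] = 0.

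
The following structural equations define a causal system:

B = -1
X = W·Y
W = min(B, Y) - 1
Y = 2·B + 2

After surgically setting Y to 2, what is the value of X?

-4

Under do(Y=2), the mechanism Y = 2·B + 2 is discarded; Y is fixed at 2.
W = min(B, Y) - 1  [with B=-1, Y=2]  = -2
X = W·Y  [with W=-2, Y=2]  = -4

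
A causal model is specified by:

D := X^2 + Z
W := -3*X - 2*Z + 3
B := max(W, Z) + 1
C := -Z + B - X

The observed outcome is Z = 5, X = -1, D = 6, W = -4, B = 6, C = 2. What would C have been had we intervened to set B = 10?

6

The intervention breaks the incoming arrows to B: B := max(W, Z) + 1 no longer applies, and B = 10.
C = -Z + B - X  [with Z=5, B=10, X=-1]  = 6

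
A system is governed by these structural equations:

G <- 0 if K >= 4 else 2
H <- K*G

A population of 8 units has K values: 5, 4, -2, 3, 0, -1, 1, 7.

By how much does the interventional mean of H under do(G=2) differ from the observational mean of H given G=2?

The intervention sets G=2 in all 8 units regardless of K. Recomputing H per unit gives 10, 8, -4, 6, 0, -2, 2, 14; average 4.25.
Observing G=2 restricts to units where G's equation naturally yields 2: K ∈ {-2, 3, 0, -1, 1}. In that subpopulation H = -4, 6, 0, -2, 2, mean 0.4.
Difference = 4.25 − 0.4 = 3.85.

3.85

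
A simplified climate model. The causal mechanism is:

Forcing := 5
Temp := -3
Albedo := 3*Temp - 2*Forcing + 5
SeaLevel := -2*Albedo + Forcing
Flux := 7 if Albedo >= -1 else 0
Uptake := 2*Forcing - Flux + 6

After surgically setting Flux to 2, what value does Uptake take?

14

The intervention breaks the incoming arrows to Flux: Flux := 7 if Albedo >= -1 else 0 no longer applies, and Flux = 2.
Uptake = 2*Forcing - Flux + 6  [with Forcing=5, Flux=2]  = 14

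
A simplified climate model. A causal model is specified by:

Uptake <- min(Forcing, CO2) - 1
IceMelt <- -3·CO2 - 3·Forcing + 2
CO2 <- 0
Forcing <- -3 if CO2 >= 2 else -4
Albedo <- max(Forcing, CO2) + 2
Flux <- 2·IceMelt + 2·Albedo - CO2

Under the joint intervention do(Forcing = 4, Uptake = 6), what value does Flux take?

Setting Forcing = 4, Uptake = 6 by intervention discards those variables' equations.
IceMelt = -3·CO2 - 3·Forcing + 2  [with CO2=0, Forcing=4]  = -10
Albedo = max(Forcing, CO2) + 2  [with Forcing=4, CO2=0]  = 6
Flux = 2·IceMelt + 2·Albedo - CO2  [with IceMelt=-10, Albedo=6, CO2=0]  = -8

-8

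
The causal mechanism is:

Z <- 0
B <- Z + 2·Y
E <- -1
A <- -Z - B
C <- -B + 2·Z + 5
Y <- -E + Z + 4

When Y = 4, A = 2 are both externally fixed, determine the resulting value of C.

The joint intervention fixes Y = 4, A = 2, removing each variable's own equation.
B = Z + 2·Y  [with Z=0, Y=4]  = 8
C = -B + 2·Z + 5  [with B=8, Z=0]  = -3

-3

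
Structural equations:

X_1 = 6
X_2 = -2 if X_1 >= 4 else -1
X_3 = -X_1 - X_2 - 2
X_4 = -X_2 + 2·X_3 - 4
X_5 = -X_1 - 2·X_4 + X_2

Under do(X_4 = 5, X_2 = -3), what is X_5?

-19

The joint intervention fixes X_4 = 5, X_2 = -3, removing each variable's own equation.
X_5 = -X_1 - 2·X_4 + X_2  [with X_1=6, X_4=5, X_2=-3]  = -19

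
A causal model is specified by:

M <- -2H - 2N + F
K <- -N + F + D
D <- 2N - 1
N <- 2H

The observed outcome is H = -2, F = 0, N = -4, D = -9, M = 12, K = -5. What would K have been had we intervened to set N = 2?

The intervention breaks the incoming arrows to N: N <- 2H no longer applies, and N = 2.
D = 2N - 1  [with N=2]  = 3
K = -N + F + D  [with N=2, F=0, D=3]  = 1

1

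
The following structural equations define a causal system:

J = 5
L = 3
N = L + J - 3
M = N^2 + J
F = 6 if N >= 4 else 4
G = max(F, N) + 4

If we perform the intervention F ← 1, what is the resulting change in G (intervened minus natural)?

-1

The intervention breaks the incoming arrows to F: F = 6 if N >= 4 else 4 no longer applies, and F = 1.
N = L + J - 3  [with L=3, J=5]  = 5
G = max(F, N) + 4  [with F=1, N=5]  = 9
Without intervention: N = L + J - 3  [with L=3, J=5]  = 5; F = 6 if N >= 4 else 4  [with N=5]  = 6; G = max(F, N) + 4  [with F=6, N=5]  = 10.
Change = 9 − 10 = -1.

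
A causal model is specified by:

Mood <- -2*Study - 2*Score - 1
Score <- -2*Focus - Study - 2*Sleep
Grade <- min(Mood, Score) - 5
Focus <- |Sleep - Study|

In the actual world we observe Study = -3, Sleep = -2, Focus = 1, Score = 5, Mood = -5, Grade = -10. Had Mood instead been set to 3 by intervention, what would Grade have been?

-2

The intervention breaks the incoming arrows to Mood: Mood <- -2*Study - 2*Score - 1 no longer applies, and Mood = 3.
Focus = |Sleep - Study|  [with Sleep=-2, Study=-3]  = 1
Score = -2*Focus - Study - 2*Sleep  [with Focus=1, Study=-3, Sleep=-2]  = 5
Grade = min(Mood, Score) - 5  [with Mood=3, Score=5]  = -2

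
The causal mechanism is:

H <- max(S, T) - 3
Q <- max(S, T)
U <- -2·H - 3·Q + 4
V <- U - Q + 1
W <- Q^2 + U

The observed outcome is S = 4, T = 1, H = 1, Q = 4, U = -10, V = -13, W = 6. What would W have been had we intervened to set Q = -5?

The intervention breaks the incoming arrows to Q: Q <- max(S, T) no longer applies, and Q = -5.
H = max(S, T) - 3  [with S=4, T=1]  = 1
U = -2·H - 3·Q + 4  [with H=1, Q=-5]  = 17
W = Q^2 + U  [with Q=-5, U=17]  = 42

42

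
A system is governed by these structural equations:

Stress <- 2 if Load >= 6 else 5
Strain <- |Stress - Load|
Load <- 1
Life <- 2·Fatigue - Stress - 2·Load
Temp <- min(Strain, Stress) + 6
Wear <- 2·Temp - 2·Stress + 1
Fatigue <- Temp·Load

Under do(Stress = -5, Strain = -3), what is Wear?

13

Under do(Stress = -5, Strain = -3), each intervened variable's structural equation is replaced by its fixed value.
Temp = min(Strain, Stress) + 6  [with Strain=-3, Stress=-5]  = 1
Wear = 2·Temp - 2·Stress + 1  [with Temp=1, Stress=-5]  = 13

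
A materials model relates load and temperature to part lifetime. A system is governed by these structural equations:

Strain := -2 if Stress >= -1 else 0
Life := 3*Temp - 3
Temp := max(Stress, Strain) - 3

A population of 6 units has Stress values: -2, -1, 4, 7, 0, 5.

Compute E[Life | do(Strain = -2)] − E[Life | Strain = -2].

do(Strain=-2) breaks Strain's dependence on Stress. With Strain=-2 fixed, Life across the units is -18, -15, 0, 9, -12, 3, mean -5.5.
Observing Strain=-2 restricts to units where Strain's equation naturally yields -2: Stress ∈ {-1, 4, 7, 0, 5}. In that subpopulation Life = -15, 0, 9, -12, 3, mean -3.
Difference = -5.5 − (-3) = -2.5.

-2.5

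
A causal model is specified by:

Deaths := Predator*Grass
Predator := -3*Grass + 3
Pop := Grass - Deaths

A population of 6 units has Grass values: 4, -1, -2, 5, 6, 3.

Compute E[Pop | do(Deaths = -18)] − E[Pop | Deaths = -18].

The intervention sets Deaths=-18 in all 6 units regardless of Grass. Recomputing Pop per unit gives 22, 17, 16, 23, 24, 21; average 20.5.
Conditioning on Deaths=-18 selects the 2 unit(s) with Grass ∈ {-2, 3}. Their Pop values: 16, 21. Mean = 18.5.
Difference = 20.5 − 18.5 = 2.

2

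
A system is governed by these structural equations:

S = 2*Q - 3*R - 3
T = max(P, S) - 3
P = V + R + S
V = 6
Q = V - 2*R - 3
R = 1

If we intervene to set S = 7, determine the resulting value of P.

Intervening sets S = 7 and removes its equation (S = 2*Q - 3*R - 3).
P = V + R + S  [with V=6, R=1, S=7]  = 14

14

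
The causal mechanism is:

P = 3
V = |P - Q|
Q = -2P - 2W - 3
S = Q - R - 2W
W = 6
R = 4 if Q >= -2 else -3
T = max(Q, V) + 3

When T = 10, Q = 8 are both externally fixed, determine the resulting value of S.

-8

The joint intervention fixes T = 10, Q = 8, removing each variable's own equation.
R = 4 if Q >= -2 else -3  [with Q=8]  = 4
S = Q - R - 2W  [with Q=8, R=4, W=6]  = -8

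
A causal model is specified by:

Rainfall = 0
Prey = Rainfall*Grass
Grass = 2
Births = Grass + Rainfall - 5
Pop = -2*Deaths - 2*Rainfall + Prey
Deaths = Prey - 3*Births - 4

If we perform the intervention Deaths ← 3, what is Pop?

-6

The intervention breaks the incoming arrows to Deaths: Deaths = Prey - 3*Births - 4 no longer applies, and Deaths = 3.
Prey = Rainfall*Grass  [with Rainfall=0, Grass=2]  = 0
Pop = -2*Deaths - 2*Rainfall + Prey  [with Deaths=3, Rainfall=0, Prey=0]  = -6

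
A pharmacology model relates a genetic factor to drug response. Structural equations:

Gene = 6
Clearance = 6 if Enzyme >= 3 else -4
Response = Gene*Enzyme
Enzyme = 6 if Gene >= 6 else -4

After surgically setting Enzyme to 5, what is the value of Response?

The intervention breaks the incoming arrows to Enzyme: Enzyme = 6 if Gene >= 6 else -4 no longer applies, and Enzyme = 5.
Response = Gene*Enzyme  [with Gene=6, Enzyme=5]  = 30

30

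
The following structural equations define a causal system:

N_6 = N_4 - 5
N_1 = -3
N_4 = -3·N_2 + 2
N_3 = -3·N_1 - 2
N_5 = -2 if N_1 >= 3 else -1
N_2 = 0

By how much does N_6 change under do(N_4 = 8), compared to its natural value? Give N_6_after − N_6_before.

6

Under do(N_4=8), the mechanism N_4 = -3·N_2 + 2 is discarded; N_4 is fixed at 8.
N_6 = N_4 - 5  [with N_4=8]  = 3
Without intervention: N_4 = -3·N_2 + 2  [with N_2=0]  = 2; N_6 = N_4 - 5  [with N_4=2]  = -3.
Change = 3 − (-3) = 6.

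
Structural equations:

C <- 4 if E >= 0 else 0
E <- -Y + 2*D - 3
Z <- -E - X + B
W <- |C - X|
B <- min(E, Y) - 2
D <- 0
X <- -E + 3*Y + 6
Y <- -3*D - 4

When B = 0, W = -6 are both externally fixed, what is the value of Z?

6

Under do(B = 0, W = -6), each intervened variable's structural equation is replaced by its fixed value.
Y = -3*D - 4  [with D=0]  = -4
E = -Y + 2*D - 3  [with Y=-4, D=0]  = 1
X = -E + 3*Y + 6  [with E=1, Y=-4]  = -7
Z = -E - X + B  [with E=1, X=-7, B=0]  = 6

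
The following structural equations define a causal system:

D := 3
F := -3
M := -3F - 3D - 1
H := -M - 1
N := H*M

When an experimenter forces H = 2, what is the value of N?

-2

Intervening sets H = 2 and removes its equation (H := -M - 1).
M = -3F - 3D - 1  [with F=-3, D=3]  = -1
N = H*M  [with H=2, M=-1]  = -2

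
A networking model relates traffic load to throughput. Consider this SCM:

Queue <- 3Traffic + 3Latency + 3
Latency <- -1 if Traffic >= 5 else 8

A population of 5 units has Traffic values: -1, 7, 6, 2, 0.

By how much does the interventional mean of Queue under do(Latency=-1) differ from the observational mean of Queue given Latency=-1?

The intervention sets Latency=-1 in all 5 units regardless of Traffic. Recomputing Queue per unit gives -3, 21, 18, 6, 0; average 8.4.
Observing Latency=-1 restricts to units where Latency's equation naturally yields -1: Traffic ∈ {7, 6}. In that subpopulation Queue = 21, 18, mean 19.5.
Difference = 8.4 − 19.5 = -11.1.

-11.1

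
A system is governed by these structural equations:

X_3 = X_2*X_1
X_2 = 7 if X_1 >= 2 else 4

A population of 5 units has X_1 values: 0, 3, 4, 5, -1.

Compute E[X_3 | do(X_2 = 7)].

15.4

Every unit gets X_2=7 under the intervention. X_3 values become 0, 21, 28, 35, -7; E[X_3|do(X_2=7)] = 15.4.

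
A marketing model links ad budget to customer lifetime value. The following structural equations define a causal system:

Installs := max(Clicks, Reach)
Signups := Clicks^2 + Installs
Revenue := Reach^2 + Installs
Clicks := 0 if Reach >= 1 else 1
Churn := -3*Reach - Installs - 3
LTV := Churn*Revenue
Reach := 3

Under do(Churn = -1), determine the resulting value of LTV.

-12

Under do(Churn=-1), the mechanism Churn := -3*Reach - Installs - 3 is discarded; Churn is fixed at -1.
Clicks = 0 if Reach >= 1 else 1  [with Reach=3]  = 0
Installs = max(Clicks, Reach)  [with Clicks=0, Reach=3]  = 3
Revenue = Reach^2 + Installs  [with Reach=3, Installs=3]  = 12
LTV = Churn*Revenue  [with Churn=-1, Revenue=12]  = -12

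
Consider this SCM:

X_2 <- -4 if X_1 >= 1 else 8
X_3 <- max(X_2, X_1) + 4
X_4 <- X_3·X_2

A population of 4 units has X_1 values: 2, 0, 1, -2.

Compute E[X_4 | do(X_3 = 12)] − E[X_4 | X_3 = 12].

do(X_3=12) breaks X_3's dependence on X_1. With X_3=12 fixed, X_4 across the units is -48, 96, -48, 96, mean 24.
Observing X_3=12 restricts to units where X_3's equation naturally yields 12: X_1 ∈ {0, -2}. In that subpopulation X_4 = 96, 96, mean 96.
Difference = 24 − 96 = -72.

-72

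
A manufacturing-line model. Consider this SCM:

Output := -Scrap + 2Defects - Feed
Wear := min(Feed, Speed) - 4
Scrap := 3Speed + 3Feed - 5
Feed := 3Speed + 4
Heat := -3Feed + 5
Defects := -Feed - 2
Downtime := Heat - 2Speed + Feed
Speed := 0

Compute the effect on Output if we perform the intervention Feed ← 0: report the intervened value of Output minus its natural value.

24

Under do(Feed=0), the mechanism Feed := 3Speed + 4 is discarded; Feed is fixed at 0.
Defects = -Feed - 2  [with Feed=0]  = -2
Scrap = 3Speed + 3Feed - 5  [with Speed=0, Feed=0]  = -5
Output = -Scrap + 2Defects - Feed  [with Scrap=-5, Defects=-2, Feed=0]  = 1
Without intervention: Feed = 3Speed + 4  [with Speed=0]  = 4; Defects = -Feed - 2  [with Feed=4]  = -6; Scrap = 3Speed + 3Feed - 5  [with Speed=0, Feed=4]  = 7; Output = -Scrap + 2Defects - Feed  [with Scrap=7, Defects=-6, Feed=4]  = -23.
Change = 1 − (-23) = 24.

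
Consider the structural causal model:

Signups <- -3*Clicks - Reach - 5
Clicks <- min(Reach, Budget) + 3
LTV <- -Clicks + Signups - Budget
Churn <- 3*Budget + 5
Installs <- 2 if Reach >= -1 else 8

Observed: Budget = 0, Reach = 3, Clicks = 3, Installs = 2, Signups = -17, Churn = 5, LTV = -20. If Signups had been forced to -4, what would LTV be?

Under do(Signups=-4), the mechanism Signups <- -3*Clicks - Reach - 5 is discarded; Signups is fixed at -4.
Clicks = min(Reach, Budget) + 3  [with Reach=3, Budget=0]  = 3
LTV = -Clicks + Signups - Budget  [with Clicks=3, Signups=-4, Budget=0]  = -7

-7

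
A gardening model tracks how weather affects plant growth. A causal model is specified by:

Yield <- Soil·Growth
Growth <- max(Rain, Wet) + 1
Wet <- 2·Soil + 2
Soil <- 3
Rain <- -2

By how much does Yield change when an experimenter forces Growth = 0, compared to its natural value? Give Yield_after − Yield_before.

-27

Intervening sets Growth = 0 and removes its equation (Growth <- max(Rain, Wet) + 1).
Yield = Soil·Growth  [with Soil=3, Growth=0]  = 0
Without intervention: Wet = 2·Soil + 2  [with Soil=3]  = 8; Growth = max(Rain, Wet) + 1  [with Rain=-2, Wet=8]  = 9; Yield = Soil·Growth  [with Soil=3, Growth=9]  = 27.
Change = 0 − 27 = -27.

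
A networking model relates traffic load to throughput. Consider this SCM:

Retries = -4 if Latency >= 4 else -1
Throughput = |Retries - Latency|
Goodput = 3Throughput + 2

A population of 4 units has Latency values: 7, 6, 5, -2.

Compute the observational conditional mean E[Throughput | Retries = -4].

E[Throughput|Retries=-4] averages over only the 3 units with Retries=-4 (Latency = 7, 6, 5): Throughput = 11, 10, 9, mean 10.

10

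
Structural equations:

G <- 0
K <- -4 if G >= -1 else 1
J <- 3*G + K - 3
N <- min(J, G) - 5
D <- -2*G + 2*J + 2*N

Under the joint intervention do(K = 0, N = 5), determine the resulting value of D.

Setting K = 0, N = 5 by intervention discards those variables' equations.
J = 3*G + K - 3  [with G=0, K=0]  = -3
D = -2*G + 2*J + 2*N  [with G=0, J=-3, N=5]  = 4

4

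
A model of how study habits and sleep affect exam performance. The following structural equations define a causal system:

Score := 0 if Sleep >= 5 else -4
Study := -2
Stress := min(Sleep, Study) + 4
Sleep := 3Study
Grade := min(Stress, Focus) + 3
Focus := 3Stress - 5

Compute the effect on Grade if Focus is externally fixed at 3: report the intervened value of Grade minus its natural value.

Under do(Focus=3), the mechanism Focus := 3Stress - 5 is discarded; Focus is fixed at 3.
Sleep = 3Study  [with Study=-2]  = -6
Stress = min(Sleep, Study) + 4  [with Sleep=-6, Study=-2]  = -2
Grade = min(Stress, Focus) + 3  [with Stress=-2, Focus=3]  = 1
Without intervention: Sleep = 3Study  [with Study=-2]  = -6; Stress = min(Sleep, Study) + 4  [with Sleep=-6, Study=-2]  = -2; Focus = 3Stress - 5  [with Stress=-2]  = -11; Grade = min(Stress, Focus) + 3  [with Stress=-2, Focus=-11]  = -8.
Change = 1 − (-8) = 9.

9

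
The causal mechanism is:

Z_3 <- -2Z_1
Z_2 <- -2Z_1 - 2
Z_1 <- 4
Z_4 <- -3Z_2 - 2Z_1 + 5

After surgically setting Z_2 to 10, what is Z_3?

The intervention breaks the incoming arrows to Z_2: Z_2 <- -2Z_1 - 2 no longer applies, and Z_2 = 10.
Since Z_3 is not a descendant of the intervened variable, it is unaffected.
Z_3 = -2Z_1  [with Z_1=4]  = -8

-8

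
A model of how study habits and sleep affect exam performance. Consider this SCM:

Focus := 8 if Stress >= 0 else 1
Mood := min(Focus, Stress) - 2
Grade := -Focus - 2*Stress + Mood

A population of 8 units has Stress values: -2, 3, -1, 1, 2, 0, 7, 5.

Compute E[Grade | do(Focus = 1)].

-6.5

Under do(Focus=1), Focus's equation is replaced by Focus=1 for every unit. Per-unit Grade: -1, -8, -2, -4, -6, -3, -16, -12. Mean = -6.5.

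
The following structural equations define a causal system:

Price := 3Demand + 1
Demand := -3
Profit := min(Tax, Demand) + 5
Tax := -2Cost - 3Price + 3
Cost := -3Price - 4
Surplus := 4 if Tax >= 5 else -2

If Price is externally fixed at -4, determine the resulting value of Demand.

-3

Under do(Price=-4), the mechanism Price := 3Demand + 1 is discarded; Price is fixed at -4.
Demand is not downstream of the intervention, so its value is determined by the original equations.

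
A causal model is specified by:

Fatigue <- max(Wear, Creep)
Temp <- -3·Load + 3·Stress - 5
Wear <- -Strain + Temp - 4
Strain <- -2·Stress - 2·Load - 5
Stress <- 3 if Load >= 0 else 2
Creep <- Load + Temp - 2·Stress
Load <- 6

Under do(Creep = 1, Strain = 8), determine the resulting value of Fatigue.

The joint intervention fixes Creep = 1, Strain = 8, removing each variable's own equation.
Stress = 3 if Load >= 0 else 2  [with Load=6]  = 3
Temp = -3·Load + 3·Stress - 5  [with Load=6, Stress=3]  = -14
Wear = -Strain + Temp - 4  [with Strain=8, Temp=-14]  = -26
Fatigue = max(Wear, Creep)  [with Wear=-26, Creep=1]  = 1

1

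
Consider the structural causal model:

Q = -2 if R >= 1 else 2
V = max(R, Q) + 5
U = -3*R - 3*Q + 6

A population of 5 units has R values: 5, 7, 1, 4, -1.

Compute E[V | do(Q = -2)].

do(Q=-2) breaks Q's dependence on R. With Q=-2 fixed, V across the units is 10, 12, 6, 9, 4, mean 8.2.

8.2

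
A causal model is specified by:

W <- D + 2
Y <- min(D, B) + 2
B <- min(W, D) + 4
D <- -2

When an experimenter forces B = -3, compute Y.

The intervention breaks the incoming arrows to B: B <- min(W, D) + 4 no longer applies, and B = -3.
Y = min(D, B) + 2  [with D=-2, B=-3]  = -1

-1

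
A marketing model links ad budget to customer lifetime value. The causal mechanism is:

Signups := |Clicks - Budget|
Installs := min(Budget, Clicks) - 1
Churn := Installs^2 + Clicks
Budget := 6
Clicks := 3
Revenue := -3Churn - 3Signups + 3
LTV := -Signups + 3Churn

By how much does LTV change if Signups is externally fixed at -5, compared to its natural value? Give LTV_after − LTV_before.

The intervention breaks the incoming arrows to Signups: Signups := |Clicks - Budget| no longer applies, and Signups = -5.
Installs = min(Budget, Clicks) - 1  [with Budget=6, Clicks=3]  = 2
Churn = Installs^2 + Clicks  [with Installs=2, Clicks=3]  = 7
LTV = -Signups + 3Churn  [with Signups=-5, Churn=7]  = 26
Without intervention: Installs = min(Budget, Clicks) - 1  [with Budget=6, Clicks=3]  = 2; Signups = |Clicks - Budget|  [with Clicks=3, Budget=6]  = 3; Churn = Installs^2 + Clicks  [with Installs=2, Clicks=3]  = 7; LTV = -Signups + 3Churn  [with Signups=3, Churn=7]  = 18.
Change = 26 − 18 = 8.

8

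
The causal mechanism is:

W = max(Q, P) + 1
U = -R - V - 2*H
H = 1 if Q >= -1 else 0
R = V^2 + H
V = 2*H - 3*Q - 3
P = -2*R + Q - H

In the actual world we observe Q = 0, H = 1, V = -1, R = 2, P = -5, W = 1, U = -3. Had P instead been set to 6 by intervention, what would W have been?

The intervention breaks the incoming arrows to P: P = -2*R + Q - H no longer applies, and P = 6.
W = max(Q, P) + 1  [with Q=0, P=6]  = 7

7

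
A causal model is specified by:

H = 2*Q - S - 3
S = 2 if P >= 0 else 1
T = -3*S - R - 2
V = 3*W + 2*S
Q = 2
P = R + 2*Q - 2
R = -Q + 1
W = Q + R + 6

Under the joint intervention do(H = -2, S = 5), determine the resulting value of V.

Under do(H = -2, S = 5), each intervened variable's structural equation is replaced by its fixed value.
R = -Q + 1  [with Q=2]  = -1
W = Q + R + 6  [with Q=2, R=-1]  = 7
V = 3*W + 2*S  [with W=7, S=5]  = 31

31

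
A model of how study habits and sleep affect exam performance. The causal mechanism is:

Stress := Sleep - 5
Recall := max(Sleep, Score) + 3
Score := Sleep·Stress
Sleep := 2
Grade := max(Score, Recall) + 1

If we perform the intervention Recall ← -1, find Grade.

0

Intervening sets Recall = -1 and removes its equation (Recall := max(Sleep, Score) + 3).
Stress = Sleep - 5  [with Sleep=2]  = -3
Score = Sleep·Stress  [with Sleep=2, Stress=-3]  = -6
Grade = max(Score, Recall) + 1  [with Score=-6, Recall=-1]  = 0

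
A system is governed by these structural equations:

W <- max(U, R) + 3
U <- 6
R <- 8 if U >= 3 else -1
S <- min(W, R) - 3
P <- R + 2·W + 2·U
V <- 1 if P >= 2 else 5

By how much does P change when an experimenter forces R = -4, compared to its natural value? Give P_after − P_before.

-16

Under do(R=-4), the mechanism R <- 8 if U >= 3 else -1 is discarded; R is fixed at -4.
W = max(U, R) + 3  [with U=6, R=-4]  = 9
P = R + 2·W + 2·U  [with R=-4, W=9, U=6]  = 26
Without intervention: R = 8 if U >= 3 else -1  [with U=6]  = 8; W = max(U, R) + 3  [with U=6, R=8]  = 11; P = R + 2·W + 2·U  [with R=8, W=11, U=6]  = 42.
Change = 26 − 42 = -16.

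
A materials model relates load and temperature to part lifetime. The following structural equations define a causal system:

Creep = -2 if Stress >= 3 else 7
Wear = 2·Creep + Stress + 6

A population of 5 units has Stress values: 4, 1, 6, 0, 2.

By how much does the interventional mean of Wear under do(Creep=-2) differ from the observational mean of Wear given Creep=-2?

do(Creep=-2) breaks Creep's dependence on Stress. With Creep=-2 fixed, Wear across the units is 6, 3, 8, 2, 4, mean 4.6.
Observing Creep=-2 restricts to units where Creep's equation naturally yields -2: Stress ∈ {4, 6}. In that subpopulation Wear = 6, 8, mean 7.
Difference = 4.6 − 7 = -2.4.

-2.4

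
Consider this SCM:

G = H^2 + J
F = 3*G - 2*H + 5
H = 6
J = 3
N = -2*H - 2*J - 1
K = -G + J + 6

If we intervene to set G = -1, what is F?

-10

do(G=-1) replaces the equation G = H^2 + J with the constant G = -1.
F = 3*G - 2*H + 5  [with G=-1, H=6]  = -10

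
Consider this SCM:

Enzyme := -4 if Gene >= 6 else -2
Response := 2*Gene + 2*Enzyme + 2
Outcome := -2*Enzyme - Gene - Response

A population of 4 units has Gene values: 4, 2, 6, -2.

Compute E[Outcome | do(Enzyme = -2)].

-1.5

do(Enzyme=-2) breaks Enzyme's dependence on Gene. With Enzyme=-2 fixed, Outcome across the units is -6, 0, -12, 12, mean -1.5.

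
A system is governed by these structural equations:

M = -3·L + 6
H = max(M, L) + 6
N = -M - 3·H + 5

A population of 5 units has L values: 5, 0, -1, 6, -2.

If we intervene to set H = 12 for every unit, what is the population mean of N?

Under do(H=12), H's equation is replaced by H=12 for every unit. Per-unit N: -22, -37, -40, -19, -43. Mean = -32.2.

-32.2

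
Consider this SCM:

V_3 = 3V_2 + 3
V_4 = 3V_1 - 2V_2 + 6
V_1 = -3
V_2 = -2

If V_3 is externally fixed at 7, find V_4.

The intervention breaks the incoming arrows to V_3: V_3 = 3V_2 + 3 no longer applies, and V_3 = 7.
V_4 is not downstream of the intervention, so its value is determined by the original equations.
V_4 = 3V_1 - 2V_2 + 6  [with V_1=-3, V_2=-2]  = 1

1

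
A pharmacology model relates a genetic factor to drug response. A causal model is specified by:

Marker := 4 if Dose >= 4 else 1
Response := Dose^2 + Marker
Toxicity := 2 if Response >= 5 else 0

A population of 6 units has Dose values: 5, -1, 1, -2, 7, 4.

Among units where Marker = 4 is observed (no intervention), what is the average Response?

34

E[Response|Marker=4] averages over only the 3 units with Marker=4 (Dose = 5, 7, 4): Response = 29, 53, 20, mean 34.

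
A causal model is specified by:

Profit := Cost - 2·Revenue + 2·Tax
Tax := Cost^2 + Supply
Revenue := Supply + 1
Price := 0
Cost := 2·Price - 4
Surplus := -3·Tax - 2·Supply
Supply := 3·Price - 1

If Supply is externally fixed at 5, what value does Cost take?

-4

The intervention breaks the incoming arrows to Supply: Supply := 3·Price - 1 no longer applies, and Supply = 5.
Since Cost is not a descendant of the intervened variable, it is unaffected.
Cost = 2·Price - 4  [with Price=0]  = -4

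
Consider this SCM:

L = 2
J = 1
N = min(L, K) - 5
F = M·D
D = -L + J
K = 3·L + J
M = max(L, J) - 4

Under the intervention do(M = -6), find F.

The intervention breaks the incoming arrows to M: M = max(L, J) - 4 no longer applies, and M = -6.
D = -L + J  [with L=2, J=1]  = -1
F = M·D  [with M=-6, D=-1]  = 6

6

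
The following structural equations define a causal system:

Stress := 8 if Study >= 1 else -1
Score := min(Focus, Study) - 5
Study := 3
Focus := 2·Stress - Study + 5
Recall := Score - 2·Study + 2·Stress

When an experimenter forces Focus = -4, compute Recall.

1

do(Focus=-4) replaces the equation Focus := 2·Stress - Study + 5 with the constant Focus = -4.
Stress = 8 if Study >= 1 else -1  [with Study=3]  = 8
Score = min(Focus, Study) - 5  [with Focus=-4, Study=3]  = -9
Recall = Score - 2·Study + 2·Stress  [with Score=-9, Study=3, Stress=8]  = 1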